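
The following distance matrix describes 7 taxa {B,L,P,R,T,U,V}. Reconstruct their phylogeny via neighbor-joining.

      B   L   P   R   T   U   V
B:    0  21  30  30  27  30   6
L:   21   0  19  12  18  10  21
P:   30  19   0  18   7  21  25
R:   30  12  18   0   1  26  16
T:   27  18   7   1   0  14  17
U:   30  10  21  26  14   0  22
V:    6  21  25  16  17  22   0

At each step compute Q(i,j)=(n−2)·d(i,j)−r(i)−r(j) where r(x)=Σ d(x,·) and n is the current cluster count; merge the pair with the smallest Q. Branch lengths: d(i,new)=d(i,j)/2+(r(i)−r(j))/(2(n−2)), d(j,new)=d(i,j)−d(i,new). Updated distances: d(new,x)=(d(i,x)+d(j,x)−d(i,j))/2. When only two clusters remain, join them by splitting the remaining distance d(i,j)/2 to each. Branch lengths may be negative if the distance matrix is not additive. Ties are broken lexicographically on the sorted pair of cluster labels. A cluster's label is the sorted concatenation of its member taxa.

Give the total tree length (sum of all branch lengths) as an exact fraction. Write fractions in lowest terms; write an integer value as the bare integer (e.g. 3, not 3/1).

387/8

step 1: merge (B,V) at d=6, Q=-221; branch lengths B→67/10, V→-7/10; new cluster BV
  updated: d(BV,L)=18, d(BV,P)=49/2, d(BV,R)=20, d(BV,T)=19, d(BV,U)=23
step 2: merge (R,T) at d=1, Q=-132; branch lengths R→11/4, T→-7/4; new cluster RT
  updated: d(BV,RT)=19, d(L,RT)=29/2, d(P,RT)=12, d(RT,U)=39/2
step 3: merge (P,RT) at d=12, Q=-211/2; branch lengths P→95/12, RT→49/12; new cluster PRT
  updated: d(BV,PRT)=63/4, d(L,PRT)=43/4, d(PRT,U)=57/4
step 4: merge (BV,PRT) at d=63/4, Q=-66; branch lengths BV→95/8, PRT→31/8; new cluster BPRTV
  updated: d(BPRTV,L)=13/2, d(BPRTV,U)=43/4
step 5: merge (BPRTV,L) at d=13/2, Q=-109/4; branch lengths BPRTV→29/8, L→23/8; new cluster BLPRTV
  updated: d(BLPRTV,U)=57/8
step 6: merge (BLPRTV,U) at d=57/8; branch lengths BLPRTV→57/16, U→57/16; new cluster BLPRTUV
final tree: ((((B:67/10,V:-7/10):95/8,(P:95/12,(R:11/4,T:-7/4):49/12):31/8):29/8,L:23/8):57/16,U:57/16)
total length: 387/8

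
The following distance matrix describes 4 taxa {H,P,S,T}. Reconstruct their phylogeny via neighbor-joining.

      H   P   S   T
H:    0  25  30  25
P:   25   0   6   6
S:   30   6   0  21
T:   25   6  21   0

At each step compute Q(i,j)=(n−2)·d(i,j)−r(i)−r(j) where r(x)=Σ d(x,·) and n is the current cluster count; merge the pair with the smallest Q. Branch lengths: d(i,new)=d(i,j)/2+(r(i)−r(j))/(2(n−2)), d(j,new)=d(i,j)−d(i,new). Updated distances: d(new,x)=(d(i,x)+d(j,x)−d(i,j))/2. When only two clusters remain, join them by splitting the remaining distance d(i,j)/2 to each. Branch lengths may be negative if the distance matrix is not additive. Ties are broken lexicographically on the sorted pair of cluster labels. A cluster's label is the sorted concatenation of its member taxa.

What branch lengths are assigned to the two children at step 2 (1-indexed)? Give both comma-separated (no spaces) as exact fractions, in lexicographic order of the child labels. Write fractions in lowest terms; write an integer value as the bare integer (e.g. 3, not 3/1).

iteration 1: select H,T (d=25, Q=-82); attach at lengths (39/2, 11/2); label the merged cluster HT
  updated: d(HT,P)=3, d(HT,S)=13
iteration 2: select HT,P (d=3, Q=-22); attach at lengths (5, -2); label the merged cluster HPT
  updated: d(HPT,S)=8
iteration 3: select HPT,S (d=8); attach at lengths (4, 4); label the merged cluster HPST
final tree: (((H:39/2,T:11/2):5,P:-2):4,S:4)
total length: 36

5,-2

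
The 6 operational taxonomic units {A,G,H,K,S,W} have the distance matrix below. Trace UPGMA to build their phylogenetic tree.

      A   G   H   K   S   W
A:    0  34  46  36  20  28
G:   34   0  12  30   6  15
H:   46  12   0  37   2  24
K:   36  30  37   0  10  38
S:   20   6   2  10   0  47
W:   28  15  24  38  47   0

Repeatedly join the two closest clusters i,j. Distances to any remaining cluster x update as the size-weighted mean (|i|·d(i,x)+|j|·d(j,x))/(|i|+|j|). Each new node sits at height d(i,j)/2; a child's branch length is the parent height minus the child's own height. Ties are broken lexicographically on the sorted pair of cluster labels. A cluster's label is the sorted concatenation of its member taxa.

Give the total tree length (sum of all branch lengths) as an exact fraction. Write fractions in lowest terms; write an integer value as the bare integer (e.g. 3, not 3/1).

iteration 1: select H,S (d=2); attach at lengths (1, 1); label the merged cluster HS
  updated: d(A,HS)=33, d(G,HS)=9, d(HS,K)=47/2, d(HS,W)=71/2
iteration 2: select G,HS (d=9); attach at lengths (9/2, 7/2); label the merged cluster GHS
  updated: d(A,GHS)=100/3, d(GHS,K)=77/3, d(GHS,W)=86/3
iteration 3: select GHS,K (d=77/3); attach at lengths (25/3, 77/6); label the merged cluster GHKS
  updated: d(A,GHKS)=34, d(GHKS,W)=31
iteration 4: select A,W (d=28); attach at lengths (14, 14); label the merged cluster AW
  updated: d(AW,GHKS)=65/2
iteration 5: select AW,GHKS (d=65/2); attach at lengths (9/4, 41/12); label the merged cluster AGHKSW
final tree: ((A:14,W:14):9/4,((G:9/2,(H:1,S:1):7/2):25/3,K:77/6):41/12)
total length: 389/6

389/6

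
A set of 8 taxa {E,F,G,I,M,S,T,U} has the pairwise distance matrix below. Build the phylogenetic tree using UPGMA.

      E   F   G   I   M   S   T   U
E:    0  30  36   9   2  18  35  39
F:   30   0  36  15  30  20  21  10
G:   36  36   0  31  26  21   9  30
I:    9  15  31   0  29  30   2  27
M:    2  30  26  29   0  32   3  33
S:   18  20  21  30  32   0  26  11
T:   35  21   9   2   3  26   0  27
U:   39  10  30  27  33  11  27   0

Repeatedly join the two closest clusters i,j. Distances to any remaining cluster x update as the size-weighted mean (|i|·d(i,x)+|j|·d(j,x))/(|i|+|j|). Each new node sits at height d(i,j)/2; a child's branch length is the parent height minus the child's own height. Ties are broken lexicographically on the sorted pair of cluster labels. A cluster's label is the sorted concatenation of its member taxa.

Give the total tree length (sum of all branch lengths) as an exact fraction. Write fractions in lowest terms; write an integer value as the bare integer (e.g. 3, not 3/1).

1. join E+M (d=2) ⇒ EM; edges |E|=1, |M|=1
  updated: d(EM,F)=30, d(EM,G)=31, d(EM,I)=19, d(EM,S)=25, d(EM,T)=19, d(EM,U)=36
2. join I+T (d=2) ⇒ IT; edges |I|=1, |T|=1
  updated: d(EM,IT)=19, d(F,IT)=18, d(G,IT)=20, d(IT,S)=28, d(IT,U)=27
3. join F+U (d=10) ⇒ FU; edges |F|=5, |U|=5
  updated: d(EM,FU)=33, d(FU,G)=33, d(FU,IT)=45/2, d(FU,S)=31/2
4. join FU+S (d=31/2) ⇒ FSU; edges |FU|=11/4, |S|=31/4
  updated: d(EM,FSU)=91/3, d(FSU,G)=29, d(FSU,IT)=73/3
5. join EM+IT (d=19) ⇒ EIMT; edges |EM|=17/2, |IT|=17/2
  updated: d(EIMT,FSU)=82/3, d(EIMT,G)=51/2
6. join EIMT+G (d=51/2) ⇒ EGIMT; edges |EIMT|=13/4, |G|=51/4
  updated: d(EGIMT,FSU)=83/3
7. join EGIMT+FSU (d=83/3) ⇒ EFGIMSTU; edges |EGIMT|=13/12, |FSU|=73/12
final tree: ((((E:1,M:1):17/2,(I:1,T:1):17/2):13/4,G:51/4):13/12,((F:5,U:5):11/4,S:31/4):73/12)
total length: 194/3

194/3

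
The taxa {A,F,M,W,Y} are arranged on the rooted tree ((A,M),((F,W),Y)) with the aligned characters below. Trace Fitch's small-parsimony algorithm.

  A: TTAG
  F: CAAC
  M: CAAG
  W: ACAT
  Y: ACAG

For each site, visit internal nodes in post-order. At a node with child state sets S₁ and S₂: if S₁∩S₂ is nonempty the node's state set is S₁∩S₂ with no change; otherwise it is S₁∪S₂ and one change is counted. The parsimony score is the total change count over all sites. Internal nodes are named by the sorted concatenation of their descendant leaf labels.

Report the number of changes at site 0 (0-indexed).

3

AM@0: {T} ∪ {C} = {C,T} (union, +1)
FW@0: {C} ∪ {A} = {A,C} (union, +1)
FWY@0: {A,C} ∩ {A} = {A} (intersection, +0)
AFMWY@0: {C,T} ∪ {A} = {A,C,T} (union, +1)
AM@1: {T} ∪ {A} = {A,T} (union, +1)
FW@1: {A} ∪ {C} = {A,C} (union, +1)
FWY@1: {A,C} ∩ {C} = {C} (intersection, +0)
AFMWY@1: {A,T} ∪ {C} = {A,C,T} (union, +1)
AM@2: {A} ∩ {A} = {A} (intersection, +0)
FW@2: {A} ∩ {A} = {A} (intersection, +0)
FWY@2: {A} ∩ {A} = {A} (intersection, +0)
AFMWY@2: {A} ∩ {A} = {A} (intersection, +0)
AM@3: {G} ∩ {G} = {G} (intersection, +0)
FW@3: {C} ∪ {T} = {C,T} (union, +1)
FWY@3: {C,T} ∪ {G} = {C,G,T} (union, +1)
AFMWY@3: {G} ∩ {C,G,T} = {G} (intersection, +0)
per-site changes: [3, 3, 0, 2]; total = 8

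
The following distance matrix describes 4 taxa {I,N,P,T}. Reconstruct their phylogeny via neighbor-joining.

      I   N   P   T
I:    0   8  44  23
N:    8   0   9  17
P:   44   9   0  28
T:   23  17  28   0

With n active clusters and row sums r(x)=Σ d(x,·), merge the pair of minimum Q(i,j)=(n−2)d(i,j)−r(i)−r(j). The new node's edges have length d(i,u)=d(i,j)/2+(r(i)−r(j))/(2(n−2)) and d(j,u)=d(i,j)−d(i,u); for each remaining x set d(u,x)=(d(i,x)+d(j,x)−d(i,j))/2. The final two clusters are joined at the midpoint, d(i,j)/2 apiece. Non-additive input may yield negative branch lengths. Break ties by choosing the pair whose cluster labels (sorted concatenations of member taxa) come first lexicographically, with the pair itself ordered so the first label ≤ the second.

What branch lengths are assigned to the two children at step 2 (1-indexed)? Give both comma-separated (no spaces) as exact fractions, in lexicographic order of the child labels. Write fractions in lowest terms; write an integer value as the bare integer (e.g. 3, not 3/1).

33/4,-29/4

1. join I+T (d=23, Q=-97) ⇒ IT; edges |I|=53/4, |T|=39/4
  updated: d(IT,N)=1, d(IT,P)=49/2
2. join IT+N (d=1, Q=-69/2) ⇒ INT; edges |IT|=33/4, |N|=-29/4
  updated: d(INT,P)=65/4
3. join INT+P (d=65/4) ⇒ INPT; edges |INT|=65/8, |P|=65/8
final tree: (((I:53/4,T:39/4):33/4,N:-29/4):65/8,P:65/8)
total length: 161/4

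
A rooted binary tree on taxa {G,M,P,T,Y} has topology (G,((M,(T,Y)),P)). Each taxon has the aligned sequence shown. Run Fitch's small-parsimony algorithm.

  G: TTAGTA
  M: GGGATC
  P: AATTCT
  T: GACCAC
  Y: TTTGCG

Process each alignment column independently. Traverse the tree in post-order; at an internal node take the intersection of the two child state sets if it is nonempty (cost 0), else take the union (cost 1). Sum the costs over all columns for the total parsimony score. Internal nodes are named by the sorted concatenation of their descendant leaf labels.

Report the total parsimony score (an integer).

18

site 0, node TY: T={G} ∪ Y={T} → {G,T} (+1)
site 0, node MTY: M={G} ∩ TY={G,T} → {G} (+0)
site 0, node MPTY: MTY={G} ∪ P={A} → {A,G} (+1)
site 0, node GMPTY: G={T} ∪ MPTY={A,G} → {A,G,T} (+1)
site 1, node TY: T={A} ∪ Y={T} → {A,T} (+1)
site 1, node MTY: M={G} ∪ TY={A,T} → {A,G,T} (+1)
site 1, node MPTY: MTY={A,G,T} ∩ P={A} → {A} (+0)
site 1, node GMPTY: G={T} ∪ MPTY={A} → {A,T} (+1)
site 2, node TY: T={C} ∪ Y={T} → {C,T} (+1)
site 2, node MTY: M={G} ∪ TY={C,T} → {C,G,T} (+1)
site 2, node MPTY: MTY={C,G,T} ∩ P={T} → {T} (+0)
site 2, node GMPTY: G={A} ∪ MPTY={T} → {A,T} (+1)
site 3, node TY: T={C} ∪ Y={G} → {C,G} (+1)
site 3, node MTY: M={A} ∪ TY={C,G} → {A,C,G} (+1)
site 3, node MPTY: MTY={A,C,G} ∪ P={T} → {A,C,G,T} (+1)
site 3, node GMPTY: G={G} ∩ MPTY={A,C,G,T} → {G} (+0)
site 4, node TY: T={A} ∪ Y={C} → {A,C} (+1)
site 4, node MTY: M={T} ∪ TY={A,C} → {A,C,T} (+1)
site 4, node MPTY: MTY={A,C,T} ∩ P={C} → {C} (+0)
site 4, node GMPTY: G={T} ∪ MPTY={C} → {C,T} (+1)
site 5, node TY: T={C} ∪ Y={G} → {C,G} (+1)
site 5, node MTY: M={C} ∩ TY={C,G} → {C} (+0)
site 5, node MPTY: MTY={C} ∪ P={T} → {C,T} (+1)
site 5, node GMPTY: G={A} ∪ MPTY={C,T} → {A,C,T} (+1)
per-site changes: [3, 3, 3, 3, 3, 3]; total = 18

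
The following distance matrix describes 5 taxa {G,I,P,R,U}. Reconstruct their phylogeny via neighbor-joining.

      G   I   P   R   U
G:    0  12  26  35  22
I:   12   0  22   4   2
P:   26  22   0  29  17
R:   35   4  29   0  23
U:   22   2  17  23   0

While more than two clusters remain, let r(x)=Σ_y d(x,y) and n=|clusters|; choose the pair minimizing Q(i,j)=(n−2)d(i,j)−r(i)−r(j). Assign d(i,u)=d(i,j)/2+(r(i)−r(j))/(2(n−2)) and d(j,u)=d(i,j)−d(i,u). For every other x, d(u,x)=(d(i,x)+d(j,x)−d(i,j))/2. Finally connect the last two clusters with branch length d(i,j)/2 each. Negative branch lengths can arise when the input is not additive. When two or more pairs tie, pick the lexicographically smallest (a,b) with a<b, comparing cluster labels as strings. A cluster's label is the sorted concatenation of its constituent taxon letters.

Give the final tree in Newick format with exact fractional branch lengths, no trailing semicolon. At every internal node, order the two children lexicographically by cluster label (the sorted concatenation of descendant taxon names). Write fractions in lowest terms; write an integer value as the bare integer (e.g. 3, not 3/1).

(((G:55/4,P:49/4):11/4,(I:-13/2,R:21/2):27/4):15/8,U:15/8)

1. join I+R (d=4, Q=-119) ⇒ IR; edges |I|=-13/2, |R|=21/2
  updated: d(G,IR)=43/2, d(IR,P)=47/2, d(IR,U)=21/2
2. join G+P (d=26, Q=-84) ⇒ GP; edges |G|=55/4, |P|=49/4
  updated: d(GP,IR)=19/2, d(GP,U)=13/2
3. join GP+IR (d=19/2, Q=-53/2) ⇒ GIPR; edges |GP|=11/4, |IR|=27/4
  updated: d(GIPR,U)=15/4
4. join GIPR+U (d=15/4) ⇒ GIPRU; edges |GIPR|=15/8, |U|=15/8
final tree: (((G:55/4,P:49/4):11/4,(I:-13/2,R:21/2):27/4):15/8,U:15/8)
total length: 173/4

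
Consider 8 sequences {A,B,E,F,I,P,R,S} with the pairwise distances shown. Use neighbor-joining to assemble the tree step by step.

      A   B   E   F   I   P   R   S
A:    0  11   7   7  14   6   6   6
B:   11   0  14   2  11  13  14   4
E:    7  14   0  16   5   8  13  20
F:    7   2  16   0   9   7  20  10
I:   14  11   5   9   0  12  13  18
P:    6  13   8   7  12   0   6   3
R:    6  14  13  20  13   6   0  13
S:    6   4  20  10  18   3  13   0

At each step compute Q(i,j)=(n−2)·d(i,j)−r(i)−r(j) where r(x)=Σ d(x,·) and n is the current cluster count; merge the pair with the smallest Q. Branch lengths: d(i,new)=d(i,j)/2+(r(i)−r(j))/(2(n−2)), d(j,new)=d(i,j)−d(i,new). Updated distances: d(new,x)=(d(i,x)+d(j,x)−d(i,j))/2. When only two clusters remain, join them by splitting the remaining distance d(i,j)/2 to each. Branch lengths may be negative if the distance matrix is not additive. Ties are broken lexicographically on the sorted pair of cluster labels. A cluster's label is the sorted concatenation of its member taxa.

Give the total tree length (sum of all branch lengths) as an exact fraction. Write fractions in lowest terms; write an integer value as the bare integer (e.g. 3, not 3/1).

239/8

step 1: merge (E,I) at d=5, Q=-135; branch lengths E→31/12, I→29/12; new cluster EI
  updated: d(A,EI)=8, d(B,EI)=10, d(EI,F)=10, d(EI,P)=15/2, d(EI,R)=21/2, d(EI,S)=33/2
step 2: merge (B,F) at d=2, Q=-100; branch lengths B→4/5, F→6/5; new cluster BF
  updated: d(A,BF)=8, d(BF,EI)=9, d(BF,P)=9, d(BF,R)=16, d(BF,S)=6
step 3: merge (BF,S) at d=6, Q=-137/2; branch lengths BF→55/16, S→41/16; new cluster BFS
  updated: d(A,BFS)=4, d(BFS,EI)=39/4, d(BFS,P)=3, d(BFS,R)=23/2
step 4: merge (BFS,P) at d=3, Q=-167/4; branch lengths BFS→59/24, P→13/24; new cluster BFPS
  updated: d(A,BFPS)=7/2, d(BFPS,EI)=57/8, d(BFPS,R)=29/4
step 5: merge (A,R) at d=6, Q=-117/4; branch lengths A→23/16, R→73/16; new cluster AR
  updated: d(AR,BFPS)=19/8, d(AR,EI)=25/4
step 6: merge (AR,BFPS) at d=19/8, Q=-63/4; branch lengths AR→3/4, BFPS→13/8; new cluster ABFPRS
  updated: d(ABFPRS,EI)=11/2
step 7: merge (ABFPRS,EI) at d=11/2; branch lengths ABFPRS→11/4, EI→11/4; new cluster ABEFIPRS
final tree: (((A:23/16,R:73/16):3/4,(((B:4/5,F:6/5):55/16,S:41/16):59/24,P:13/24):13/8):11/4,(E:31/12,I:29/12):11/4)
total length: 239/8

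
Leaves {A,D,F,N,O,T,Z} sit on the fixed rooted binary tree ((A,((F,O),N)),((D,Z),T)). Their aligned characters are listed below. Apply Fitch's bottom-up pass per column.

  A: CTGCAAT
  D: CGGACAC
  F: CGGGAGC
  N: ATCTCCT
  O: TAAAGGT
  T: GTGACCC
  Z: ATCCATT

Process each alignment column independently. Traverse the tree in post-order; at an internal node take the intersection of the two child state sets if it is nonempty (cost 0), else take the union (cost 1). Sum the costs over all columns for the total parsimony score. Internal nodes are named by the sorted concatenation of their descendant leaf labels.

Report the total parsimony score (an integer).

site 0, node FO: F={C} ∪ O={T} → {C,T} (+1)
site 0, node FNO: FO={C,T} ∪ N={A} → {A,C,T} (+1)
site 0, node AFNO: A={C} ∩ FNO={A,C,T} → {C} (+0)
site 0, node DZ: D={C} ∪ Z={A} → {A,C} (+1)
site 0, node DTZ: DZ={A,C} ∪ T={G} → {A,C,G} (+1)
site 0, node ADFNOTZ: AFNO={C} ∩ DTZ={A,C,G} → {C} (+0)
site 1, node FO: F={G} ∪ O={A} → {A,G} (+1)
site 1, node FNO: FO={A,G} ∪ N={T} → {A,G,T} (+1)
site 1, node AFNO: A={T} ∩ FNO={A,G,T} → {T} (+0)
site 1, node DZ: D={G} ∪ Z={T} → {G,T} (+1)
site 1, node DTZ: DZ={G,T} ∩ T={T} → {T} (+0)
site 1, node ADFNOTZ: AFNO={T} ∩ DTZ={T} → {T} (+0)
site 2, node FO: F={G} ∪ O={A} → {A,G} (+1)
site 2, node FNO: FO={A,G} ∪ N={C} → {A,C,G} (+1)
site 2, node AFNO: A={G} ∩ FNO={A,C,G} → {G} (+0)
site 2, node DZ: D={G} ∪ Z={C} → {C,G} (+1)
site 2, node DTZ: DZ={C,G} ∩ T={G} → {G} (+0)
site 2, node ADFNOTZ: AFNO={G} ∩ DTZ={G} → {G} (+0)
site 3, node FO: F={G} ∪ O={A} → {A,G} (+1)
site 3, node FNO: FO={A,G} ∪ N={T} → {A,G,T} (+1)
site 3, node AFNO: A={C} ∪ FNO={A,G,T} → {A,C,G,T} (+1)
site 3, node DZ: D={A} ∪ Z={C} → {A,C} (+1)
site 3, node DTZ: DZ={A,C} ∩ T={A} → {A} (+0)
site 3, node ADFNOTZ: AFNO={A,C,G,T} ∩ DTZ={A} → {A} (+0)
site 4, node FO: F={A} ∪ O={G} → {A,G} (+1)
site 4, node FNO: FO={A,G} ∪ N={C} → {A,C,G} (+1)
site 4, node AFNO: A={A} ∩ FNO={A,C,G} → {A} (+0)
site 4, node DZ: D={C} ∪ Z={A} → {A,C} (+1)
site 4, node DTZ: DZ={A,C} ∩ T={C} → {C} (+0)
site 4, node ADFNOTZ: AFNO={A} ∪ DTZ={C} → {A,C} (+1)
site 5, node FO: F={G} ∩ O={G} → {G} (+0)
site 5, node FNO: FO={G} ∪ N={C} → {C,G} (+1)
site 5, node AFNO: A={A} ∪ FNO={C,G} → {A,C,G} (+1)
site 5, node DZ: D={A} ∪ Z={T} → {A,T} (+1)
site 5, node DTZ: DZ={A,T} ∪ T={C} → {A,C,T} (+1)
site 5, node ADFNOTZ: AFNO={A,C,G} ∩ DTZ={A,C,T} → {A,C} (+0)
site 6, node FO: F={C} ∪ O={T} → {C,T} (+1)
site 6, node FNO: FO={C,T} ∩ N={T} → {T} (+0)
site 6, node AFNO: A={T} ∩ FNO={T} → {T} (+0)
site 6, node DZ: D={C} ∪ Z={T} → {C,T} (+1)
site 6, node DTZ: DZ={C,T} ∩ T={C} → {C} (+0)
site 6, node ADFNOTZ: AFNO={T} ∪ DTZ={C} → {C,T} (+1)
per-site changes: [4, 3, 3, 4, 4, 4, 3]; total = 25

25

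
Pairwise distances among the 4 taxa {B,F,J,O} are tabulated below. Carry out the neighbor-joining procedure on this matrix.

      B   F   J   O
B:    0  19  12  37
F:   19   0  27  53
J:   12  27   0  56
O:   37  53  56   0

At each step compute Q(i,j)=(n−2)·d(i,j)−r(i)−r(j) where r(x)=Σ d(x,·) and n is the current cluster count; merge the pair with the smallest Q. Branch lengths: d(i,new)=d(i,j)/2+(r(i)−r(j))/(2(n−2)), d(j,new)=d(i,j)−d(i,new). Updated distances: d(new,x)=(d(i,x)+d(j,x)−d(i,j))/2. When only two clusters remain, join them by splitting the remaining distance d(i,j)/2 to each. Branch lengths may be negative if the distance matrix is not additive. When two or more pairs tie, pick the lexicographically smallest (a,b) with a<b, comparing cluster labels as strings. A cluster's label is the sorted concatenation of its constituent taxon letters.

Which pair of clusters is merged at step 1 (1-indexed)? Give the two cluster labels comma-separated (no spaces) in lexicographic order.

1. join B+O (d=37, Q=-140) ⇒ BO; edges |B|=-1, |O|=38
  updated: d(BO,F)=35/2, d(BO,J)=31/2
2. join BO+F (d=35/2, Q=-60) ⇒ BFO; edges |BO|=3, |F|=29/2
  updated: d(BFO,J)=25/2
3. join BFO+J (d=25/2) ⇒ BFJO; edges |BFO|=25/4, |J|=25/4
final tree: (((B:-1,O:38):3,F:29/2):25/4,J:25/4)
total length: 67

B,O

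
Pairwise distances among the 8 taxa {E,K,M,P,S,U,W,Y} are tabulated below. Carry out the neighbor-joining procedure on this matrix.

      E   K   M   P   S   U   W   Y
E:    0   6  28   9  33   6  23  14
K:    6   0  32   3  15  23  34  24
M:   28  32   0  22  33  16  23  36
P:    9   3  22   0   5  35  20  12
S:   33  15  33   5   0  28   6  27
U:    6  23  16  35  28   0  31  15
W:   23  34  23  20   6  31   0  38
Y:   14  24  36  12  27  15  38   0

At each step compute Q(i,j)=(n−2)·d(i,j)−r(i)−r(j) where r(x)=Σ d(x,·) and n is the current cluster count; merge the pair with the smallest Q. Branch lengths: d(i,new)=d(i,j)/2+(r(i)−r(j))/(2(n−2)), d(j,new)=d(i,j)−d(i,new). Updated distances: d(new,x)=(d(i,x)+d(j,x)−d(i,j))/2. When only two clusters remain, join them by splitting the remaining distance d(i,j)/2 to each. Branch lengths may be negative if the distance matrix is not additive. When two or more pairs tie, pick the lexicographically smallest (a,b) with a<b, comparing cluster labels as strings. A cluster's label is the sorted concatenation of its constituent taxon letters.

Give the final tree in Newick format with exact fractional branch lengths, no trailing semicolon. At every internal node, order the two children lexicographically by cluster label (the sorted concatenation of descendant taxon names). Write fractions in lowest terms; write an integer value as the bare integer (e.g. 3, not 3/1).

(((E:69/64,(K:235/48,(P:-45/32,(S:2/3,W:16/3):349/32):125/48):275/64):107/64,(M:47/4,U:17/4):431/64):689/128,Y:689/128)

1. join S+W (d=6, Q=-286) ⇒ SW; edges |S|=2/3, |W|=16/3
  updated: d(E,SW)=25, d(K,SW)=43/2, d(M,SW)=25, d(P,SW)=19/2, d(SW,U)=53/2, d(SW,Y)=59/2
2. join M+U (d=16, Q=-401/2) ⇒ MU; edges |M|=47/4, |U|=17/4
  updated: d(E,MU)=9, d(K,MU)=39/2, d(MU,P)=41/2, d(MU,SW)=71/4, d(MU,Y)=35/2
3. join P+SW (d=19/2, Q=-477/4) ⇒ PSW; edges |P|=-45/32, |SW|=349/32
  updated: d(E,PSW)=49/4, d(K,PSW)=15/2, d(MU,PSW)=115/8, d(PSW,Y)=16
4. join K+PSW (d=15/2, Q=-677/8) ⇒ KPSW; edges |K|=235/48, |PSW|=125/48
  updated: d(E,KPSW)=43/8, d(KPSW,MU)=211/16, d(KPSW,Y)=65/4
5. join E+KPSW (d=43/8, Q=-839/16) ⇒ EKPSW; edges |E|=69/64, |KPSW|=275/64
  updated: d(EKPSW,MU)=269/32, d(EKPSW,Y)=199/16
6. join EKPSW+MU (d=269/32, Q=-1227/32) ⇒ EKMPSUW; edges |EKPSW|=107/64, |MU|=431/64
  updated: d(EKMPSUW,Y)=689/64
7. join EKMPSUW+Y (d=689/64) ⇒ EKMPSUWY; edges |EKMPSUW|=689/128, |Y|=689/128
final tree: (((E:69/64,(K:235/48,(P:-45/32,(S:2/3,W:16/3):349/32):125/48):275/64):107/64,(M:47/4,U:17/4):431/64):689/128,Y:689/128)
total length: 4067/64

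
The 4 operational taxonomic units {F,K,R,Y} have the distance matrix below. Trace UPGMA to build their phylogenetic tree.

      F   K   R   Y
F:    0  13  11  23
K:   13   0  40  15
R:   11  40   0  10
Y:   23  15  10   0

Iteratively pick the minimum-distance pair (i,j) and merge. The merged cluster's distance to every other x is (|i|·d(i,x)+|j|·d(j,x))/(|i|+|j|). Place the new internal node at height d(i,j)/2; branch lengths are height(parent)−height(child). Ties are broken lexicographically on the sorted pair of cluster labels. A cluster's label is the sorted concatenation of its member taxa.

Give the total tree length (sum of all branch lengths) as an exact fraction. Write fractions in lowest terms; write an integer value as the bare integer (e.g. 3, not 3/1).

135/4

step 1: merge (R,Y) at d=10; branch lengths R→5, Y→5; new cluster RY
  updated: d(F,RY)=17, d(K,RY)=55/2
step 2: merge (F,K) at d=13; branch lengths F→13/2, K→13/2; new cluster FK
  updated: d(FK,RY)=89/4
step 3: merge (FK,RY) at d=89/4; branch lengths FK→37/8, RY→49/8; new cluster FKRY
final tree: ((F:13/2,K:13/2):37/8,(R:5,Y:5):49/8)
total length: 135/4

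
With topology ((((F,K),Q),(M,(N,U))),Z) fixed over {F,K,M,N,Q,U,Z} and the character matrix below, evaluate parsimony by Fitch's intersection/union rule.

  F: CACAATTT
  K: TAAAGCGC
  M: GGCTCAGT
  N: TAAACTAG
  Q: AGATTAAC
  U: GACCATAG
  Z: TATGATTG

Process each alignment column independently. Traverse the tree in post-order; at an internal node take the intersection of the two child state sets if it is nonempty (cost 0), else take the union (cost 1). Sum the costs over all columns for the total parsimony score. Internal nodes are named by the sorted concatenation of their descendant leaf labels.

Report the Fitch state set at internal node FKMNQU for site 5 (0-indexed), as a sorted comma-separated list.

A,T

site 0, node FK: F={C} ∪ K={T} → {C,T} (+1)
site 0, node FKQ: FK={C,T} ∪ Q={A} → {A,C,T} (+1)
site 0, node NU: N={T} ∪ U={G} → {G,T} (+1)
site 0, node MNU: M={G} ∩ NU={G,T} → {G} (+0)
site 0, node FKMNQU: FKQ={A,C,T} ∪ MNU={G} → {A,C,G,T} (+1)
site 0, node FKMNQUZ: FKMNQU={A,C,G,T} ∩ Z={T} → {T} (+0)
site 1, node FK: F={A} ∩ K={A} → {A} (+0)
site 1, node FKQ: FK={A} ∪ Q={G} → {A,G} (+1)
site 1, node NU: N={A} ∩ U={A} → {A} (+0)
site 1, node MNU: M={G} ∪ NU={A} → {A,G} (+1)
site 1, node FKMNQU: FKQ={A,G} ∩ MNU={A,G} → {A,G} (+0)
site 1, node FKMNQUZ: FKMNQU={A,G} ∩ Z={A} → {A} (+0)
site 2, node FK: F={C} ∪ K={A} → {A,C} (+1)
site 2, node FKQ: FK={A,C} ∩ Q={A} → {A} (+0)
site 2, node NU: N={A} ∪ U={C} → {A,C} (+1)
site 2, node MNU: M={C} ∩ NU={A,C} → {C} (+0)
site 2, node FKMNQU: FKQ={A} ∪ MNU={C} → {A,C} (+1)
site 2, node FKMNQUZ: FKMNQU={A,C} ∪ Z={T} → {A,C,T} (+1)
site 3, node FK: F={A} ∩ K={A} → {A} (+0)
site 3, node FKQ: FK={A} ∪ Q={T} → {A,T} (+1)
site 3, node NU: N={A} ∪ U={C} → {A,C} (+1)
site 3, node MNU: M={T} ∪ NU={A,C} → {A,C,T} (+1)
site 3, node FKMNQU: FKQ={A,T} ∩ MNU={A,C,T} → {A,T} (+0)
site 3, node FKMNQUZ: FKMNQU={A,T} ∪ Z={G} → {A,G,T} (+1)
site 4, node FK: F={A} ∪ K={G} → {A,G} (+1)
site 4, node FKQ: FK={A,G} ∪ Q={T} → {A,G,T} (+1)
site 4, node NU: N={C} ∪ U={A} → {A,C} (+1)
site 4, node MNU: M={C} ∩ NU={A,C} → {C} (+0)
site 4, node FKMNQU: FKQ={A,G,T} ∪ MNU={C} → {A,C,G,T} (+1)
site 4, node FKMNQUZ: FKMNQU={A,C,G,T} ∩ Z={A} → {A} (+0)
site 5, node FK: F={T} ∪ K={C} → {C,T} (+1)
site 5, node FKQ: FK={C,T} ∪ Q={A} → {A,C,T} (+1)
site 5, node NU: N={T} ∩ U={T} → {T} (+0)
site 5, node MNU: M={A} ∪ NU={T} → {A,T} (+1)
site 5, node FKMNQU: FKQ={A,C,T} ∩ MNU={A,T} → {A,T} (+0)
site 5, node FKMNQUZ: FKMNQU={A,T} ∩ Z={T} → {T} (+0)
site 6, node FK: F={T} ∪ K={G} → {G,T} (+1)
site 6, node FKQ: FK={G,T} ∪ Q={A} → {A,G,T} (+1)
site 6, node NU: N={A} ∩ U={A} → {A} (+0)
site 6, node MNU: M={G} ∪ NU={A} → {A,G} (+1)
site 6, node FKMNQU: FKQ={A,G,T} ∩ MNU={A,G} → {A,G} (+0)
site 6, node FKMNQUZ: FKMNQU={A,G} ∪ Z={T} → {A,G,T} (+1)
site 7, node FK: F={T} ∪ K={C} → {C,T} (+1)
site 7, node FKQ: FK={C,T} ∩ Q={C} → {C} (+0)
site 7, node NU: N={G} ∩ U={G} → {G} (+0)
site 7, node MNU: M={T} ∪ NU={G} → {G,T} (+1)
site 7, node FKMNQU: FKQ={C} ∪ MNU={G,T} → {C,G,T} (+1)
site 7, node FKMNQUZ: FKMNQU={C,G,T} ∩ Z={G} → {G} (+0)
per-site changes: [4, 2, 4, 4, 4, 3, 4, 3]; total = 28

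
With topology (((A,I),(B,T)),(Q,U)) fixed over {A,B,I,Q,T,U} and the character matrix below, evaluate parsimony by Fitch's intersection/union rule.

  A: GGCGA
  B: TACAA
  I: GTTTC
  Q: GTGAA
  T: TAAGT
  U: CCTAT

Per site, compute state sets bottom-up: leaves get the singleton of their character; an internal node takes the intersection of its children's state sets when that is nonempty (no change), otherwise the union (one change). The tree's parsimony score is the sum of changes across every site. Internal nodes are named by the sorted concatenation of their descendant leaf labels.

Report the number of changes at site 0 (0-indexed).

AI@0: {G} ∩ {G} = {G} (intersection, +0)
BT@0: {T} ∩ {T} = {T} (intersection, +0)
ABIT@0: {G} ∪ {T} = {G,T} (union, +1)
QU@0: {G} ∪ {C} = {C,G} (union, +1)
ABIQTU@0: {G,T} ∩ {C,G} = {G} (intersection, +0)
AI@1: {G} ∪ {T} = {G,T} (union, +1)
BT@1: {A} ∩ {A} = {A} (intersection, +0)
ABIT@1: {G,T} ∪ {A} = {A,G,T} (union, +1)
QU@1: {T} ∪ {C} = {C,T} (union, +1)
ABIQTU@1: {A,G,T} ∩ {C,T} = {T} (intersection, +0)
AI@2: {C} ∪ {T} = {C,T} (union, +1)
BT@2: {C} ∪ {A} = {A,C} (union, +1)
ABIT@2: {C,T} ∩ {A,C} = {C} (intersection, +0)
QU@2: {G} ∪ {T} = {G,T} (union, +1)
ABIQTU@2: {C} ∪ {G,T} = {C,G,T} (union, +1)
AI@3: {G} ∪ {T} = {G,T} (union, +1)
BT@3: {A} ∪ {G} = {A,G} (union, +1)
ABIT@3: {G,T} ∩ {A,G} = {G} (intersection, +0)
QU@3: {A} ∩ {A} = {A} (intersection, +0)
ABIQTU@3: {G} ∪ {A} = {A,G} (union, +1)
AI@4: {A} ∪ {C} = {A,C} (union, +1)
BT@4: {A} ∪ {T} = {A,T} (union, +1)
ABIT@4: {A,C} ∩ {A,T} = {A} (intersection, +0)
QU@4: {A} ∪ {T} = {A,T} (union, +1)
ABIQTU@4: {A} ∩ {A,T} = {A} (intersection, +0)
per-site changes: [2, 3, 4, 3, 3]; total = 15

2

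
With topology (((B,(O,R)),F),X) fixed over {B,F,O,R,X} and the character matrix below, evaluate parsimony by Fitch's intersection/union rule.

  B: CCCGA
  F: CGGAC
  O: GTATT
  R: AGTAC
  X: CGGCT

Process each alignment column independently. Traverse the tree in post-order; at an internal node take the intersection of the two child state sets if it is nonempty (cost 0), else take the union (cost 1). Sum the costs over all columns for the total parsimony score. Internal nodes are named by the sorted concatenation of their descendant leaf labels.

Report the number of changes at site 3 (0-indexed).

site 0, node OR: O={G} ∪ R={A} → {A,G} (+1)
site 0, node BOR: B={C} ∪ OR={A,G} → {A,C,G} (+1)
site 0, node BFOR: BOR={A,C,G} ∩ F={C} → {C} (+0)
site 0, node BFORX: BFOR={C} ∩ X={C} → {C} (+0)
site 1, node OR: O={T} ∪ R={G} → {G,T} (+1)
site 1, node BOR: B={C} ∪ OR={G,T} → {C,G,T} (+1)
site 1, node BFOR: BOR={C,G,T} ∩ F={G} → {G} (+0)
site 1, node BFORX: BFOR={G} ∩ X={G} → {G} (+0)
site 2, node OR: O={A} ∪ R={T} → {A,T} (+1)
site 2, node BOR: B={C} ∪ OR={A,T} → {A,C,T} (+1)
site 2, node BFOR: BOR={A,C,T} ∪ F={G} → {A,C,G,T} (+1)
site 2, node BFORX: BFOR={A,C,G,T} ∩ X={G} → {G} (+0)
site 3, node OR: O={T} ∪ R={A} → {A,T} (+1)
site 3, node BOR: B={G} ∪ OR={A,T} → {A,G,T} (+1)
site 3, node BFOR: BOR={A,G,T} ∩ F={A} → {A} (+0)
site 3, node BFORX: BFOR={A} ∪ X={C} → {A,C} (+1)
site 4, node OR: O={T} ∪ R={C} → {C,T} (+1)
site 4, node BOR: B={A} ∪ OR={C,T} → {A,C,T} (+1)
site 4, node BFOR: BOR={A,C,T} ∩ F={C} → {C} (+0)
site 4, node BFORX: BFOR={C} ∪ X={T} → {C,T} (+1)
per-site changes: [2, 2, 3, 3, 3]; total = 13

3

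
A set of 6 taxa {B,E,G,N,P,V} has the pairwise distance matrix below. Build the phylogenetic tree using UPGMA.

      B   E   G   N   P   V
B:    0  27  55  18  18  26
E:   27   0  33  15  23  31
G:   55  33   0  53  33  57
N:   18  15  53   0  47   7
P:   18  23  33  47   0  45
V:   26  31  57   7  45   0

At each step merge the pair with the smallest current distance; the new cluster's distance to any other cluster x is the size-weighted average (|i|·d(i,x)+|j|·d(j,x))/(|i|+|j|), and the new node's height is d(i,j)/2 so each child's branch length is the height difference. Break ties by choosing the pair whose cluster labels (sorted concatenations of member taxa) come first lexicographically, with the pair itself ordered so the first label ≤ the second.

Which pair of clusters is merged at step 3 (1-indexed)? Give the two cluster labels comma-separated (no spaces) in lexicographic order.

E,NV

1. join N+V (d=7) ⇒ NV; edges |N|=7/2, |V|=7/2
  updated: d(B,NV)=22, d(E,NV)=23, d(G,NV)=55, d(NV,P)=46
2. join B+P (d=18) ⇒ BP; edges |B|=9, |P|=9
  updated: d(BP,E)=25, d(BP,G)=44, d(BP,NV)=34
3. join E+NV (d=23) ⇒ ENV; edges |E|=23/2, |NV|=8
  updated: d(BP,ENV)=31, d(ENV,G)=143/3
4. join BP+ENV (d=31) ⇒ BENPV; edges |BP|=13/2, |ENV|=4
  updated: d(BENPV,G)=231/5
5. join BENPV+G (d=231/5) ⇒ BEGNPV; edges |BENPV|=38/5, |G|=231/10
final tree: (((B:9,P:9):13/2,(E:23/2,(N:7/2,V:7/2):8):4):38/5,G:231/10)
total length: 857/10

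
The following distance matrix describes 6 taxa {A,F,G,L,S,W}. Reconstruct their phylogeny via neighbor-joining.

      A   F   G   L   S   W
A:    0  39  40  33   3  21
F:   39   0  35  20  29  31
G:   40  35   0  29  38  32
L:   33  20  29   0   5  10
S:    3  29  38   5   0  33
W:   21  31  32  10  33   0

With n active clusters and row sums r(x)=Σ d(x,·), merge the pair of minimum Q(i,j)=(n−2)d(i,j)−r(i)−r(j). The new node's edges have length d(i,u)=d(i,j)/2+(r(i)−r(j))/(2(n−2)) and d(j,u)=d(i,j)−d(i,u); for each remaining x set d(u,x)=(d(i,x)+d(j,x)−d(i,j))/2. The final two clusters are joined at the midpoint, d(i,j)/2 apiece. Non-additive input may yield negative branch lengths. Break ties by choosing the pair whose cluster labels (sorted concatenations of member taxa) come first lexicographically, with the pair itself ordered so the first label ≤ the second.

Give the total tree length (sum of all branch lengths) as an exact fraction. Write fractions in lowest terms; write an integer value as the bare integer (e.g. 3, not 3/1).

iteration 1: select A,S (d=3, Q=-232); attach at lengths (5, -2); label the merged cluster AS
  updated: d(AS,F)=65/2, d(AS,G)=75/2, d(AS,L)=35/2, d(AS,W)=51/2
iteration 2: select F,G (d=35, Q=-147); attach at lengths (15, 20); label the merged cluster FG
  updated: d(AS,FG)=35/2, d(FG,L)=7, d(FG,W)=14
iteration 3: select AS,FG (d=35/2, Q=-64); attach at lengths (57/4, 13/4); label the merged cluster AFGS
  updated: d(AFGS,L)=7/2, d(AFGS,W)=11
iteration 4: select AFGS,L (d=7/2, Q=-49/2); attach at lengths (9/4, 5/4); label the merged cluster AFGLS
  updated: d(AFGLS,W)=35/4
iteration 5: select AFGLS,W (d=35/4); attach at lengths (35/8, 35/8); label the merged cluster AFGLSW
final tree: ((((A:5,S:-2):57/4,(F:15,G:20):13/4):9/4,L:5/4):35/8,W:35/8)
total length: 271/4

271/4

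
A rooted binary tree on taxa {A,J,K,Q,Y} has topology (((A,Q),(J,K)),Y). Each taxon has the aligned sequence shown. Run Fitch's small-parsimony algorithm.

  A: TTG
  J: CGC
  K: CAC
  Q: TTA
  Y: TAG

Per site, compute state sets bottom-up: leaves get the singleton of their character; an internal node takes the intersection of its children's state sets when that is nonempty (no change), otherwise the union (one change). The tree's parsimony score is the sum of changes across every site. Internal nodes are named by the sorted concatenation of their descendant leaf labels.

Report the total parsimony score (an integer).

[col 0] AQ: children A:{T}, Q:{T} ∩→ {T}; cost 0
[col 0] JK: children J:{C}, K:{C} ∩→ {C}; cost 0
[col 0] AJKQ: children AQ:{T}, JK:{C} ∪→ {C,T}; cost 1
[col 0] AJKQY: children AJKQ:{C,T}, Y:{T} ∩→ {T}; cost 0
[col 1] AQ: children A:{T}, Q:{T} ∩→ {T}; cost 0
[col 1] JK: children J:{G}, K:{A} ∪→ {A,G}; cost 1
[col 1] AJKQ: children AQ:{T}, JK:{A,G} ∪→ {A,G,T}; cost 1
[col 1] AJKQY: children AJKQ:{A,G,T}, Y:{A} ∩→ {A}; cost 0
[col 2] AQ: children A:{G}, Q:{A} ∪→ {A,G}; cost 1
[col 2] JK: children J:{C}, K:{C} ∩→ {C}; cost 0
[col 2] AJKQ: children AQ:{A,G}, JK:{C} ∪→ {A,C,G}; cost 1
[col 2] AJKQY: children AJKQ:{A,C,G}, Y:{G} ∩→ {G}; cost 0
per-site changes: [1, 2, 2]; total = 5

5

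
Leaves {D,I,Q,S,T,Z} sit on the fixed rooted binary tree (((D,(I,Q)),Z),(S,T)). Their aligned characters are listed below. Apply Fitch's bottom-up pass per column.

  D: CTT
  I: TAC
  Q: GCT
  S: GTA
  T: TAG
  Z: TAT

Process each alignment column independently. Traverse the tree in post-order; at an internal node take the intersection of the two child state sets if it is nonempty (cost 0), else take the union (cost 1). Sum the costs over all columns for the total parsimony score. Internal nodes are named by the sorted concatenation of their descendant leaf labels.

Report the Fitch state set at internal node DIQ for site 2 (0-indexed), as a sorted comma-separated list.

T

[col 0] IQ: children I:{T}, Q:{G} ∪→ {G,T}; cost 1
[col 0] DIQ: children D:{C}, IQ:{G,T} ∪→ {C,G,T}; cost 1
[col 0] DIQZ: children DIQ:{C,G,T}, Z:{T} ∩→ {T}; cost 0
[col 0] ST: children S:{G}, T:{T} ∪→ {G,T}; cost 1
[col 0] DIQSTZ: children DIQZ:{T}, ST:{G,T} ∩→ {T}; cost 0
[col 1] IQ: children I:{A}, Q:{C} ∪→ {A,C}; cost 1
[col 1] DIQ: children D:{T}, IQ:{A,C} ∪→ {A,C,T}; cost 1
[col 1] DIQZ: children DIQ:{A,C,T}, Z:{A} ∩→ {A}; cost 0
[col 1] ST: children S:{T}, T:{A} ∪→ {A,T}; cost 1
[col 1] DIQSTZ: children DIQZ:{A}, ST:{A,T} ∩→ {A}; cost 0
[col 2] IQ: children I:{C}, Q:{T} ∪→ {C,T}; cost 1
[col 2] DIQ: children D:{T}, IQ:{C,T} ∩→ {T}; cost 0
[col 2] DIQZ: children DIQ:{T}, Z:{T} ∩→ {T}; cost 0
[col 2] ST: children S:{A}, T:{G} ∪→ {A,G}; cost 1
[col 2] DIQSTZ: children DIQZ:{T}, ST:{A,G} ∪→ {A,G,T}; cost 1
per-site changes: [3, 3, 3]; total = 9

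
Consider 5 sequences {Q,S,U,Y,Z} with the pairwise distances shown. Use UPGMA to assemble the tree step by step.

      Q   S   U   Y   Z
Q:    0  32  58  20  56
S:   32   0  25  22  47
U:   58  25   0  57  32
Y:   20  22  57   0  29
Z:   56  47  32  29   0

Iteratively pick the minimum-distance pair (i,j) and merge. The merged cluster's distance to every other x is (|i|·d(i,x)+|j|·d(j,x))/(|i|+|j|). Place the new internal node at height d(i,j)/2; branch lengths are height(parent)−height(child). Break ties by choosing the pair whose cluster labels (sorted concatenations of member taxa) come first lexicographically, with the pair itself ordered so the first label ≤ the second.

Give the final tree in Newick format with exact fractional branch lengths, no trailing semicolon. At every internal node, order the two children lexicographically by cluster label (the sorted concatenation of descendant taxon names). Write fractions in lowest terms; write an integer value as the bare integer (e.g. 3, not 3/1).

step 1: merge (Q,Y) at d=20; branch lengths Q→10, Y→10; new cluster QY
  updated: d(QY,S)=27, d(QY,U)=115/2, d(QY,Z)=85/2
step 2: merge (S,U) at d=25; branch lengths S→25/2, U→25/2; new cluster SU
  updated: d(QY,SU)=169/4, d(SU,Z)=79/2
step 3: merge (SU,Z) at d=79/2; branch lengths SU→29/4, Z→79/4; new cluster SUZ
  updated: d(QY,SUZ)=127/3
step 4: merge (QY,SUZ) at d=127/3; branch lengths QY→67/6, SUZ→17/12; new cluster QSUYZ
final tree: ((Q:10,Y:10):67/6,((S:25/2,U:25/2):29/4,Z:79/4):17/12)
total length: 1015/12

((Q:10,Y:10):67/6,((S:25/2,U:25/2):29/4,Z:79/4):17/12)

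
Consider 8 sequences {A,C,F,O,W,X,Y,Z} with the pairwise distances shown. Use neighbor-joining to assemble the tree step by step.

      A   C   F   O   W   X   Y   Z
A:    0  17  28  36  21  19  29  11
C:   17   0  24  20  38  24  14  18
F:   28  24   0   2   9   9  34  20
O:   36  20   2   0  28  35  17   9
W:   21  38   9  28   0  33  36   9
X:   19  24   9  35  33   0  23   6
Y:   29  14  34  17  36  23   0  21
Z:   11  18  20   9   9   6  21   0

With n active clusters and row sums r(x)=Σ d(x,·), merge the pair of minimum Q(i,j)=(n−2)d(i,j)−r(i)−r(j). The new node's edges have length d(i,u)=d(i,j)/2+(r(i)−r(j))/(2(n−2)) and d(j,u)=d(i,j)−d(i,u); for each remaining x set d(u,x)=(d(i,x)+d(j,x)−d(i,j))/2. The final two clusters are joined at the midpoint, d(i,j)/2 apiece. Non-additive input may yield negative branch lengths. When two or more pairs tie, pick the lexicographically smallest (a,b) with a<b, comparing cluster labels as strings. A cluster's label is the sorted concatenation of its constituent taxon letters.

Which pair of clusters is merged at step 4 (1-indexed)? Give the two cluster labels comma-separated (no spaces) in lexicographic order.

FOW,Z

iteration 1: select F,O (d=2, Q=-261); attach at lengths (-3/4, 11/4); label the merged cluster FO
  updated: d(A,FO)=31, d(C,FO)=21, d(FO,W)=35/2, d(FO,X)=21, d(FO,Y)=49/2, d(FO,Z)=27/2
iteration 2: select C,Y (d=14, Q=-419/2); attach at lengths (109/20, 171/20); label the merged cluster CY
  updated: d(A,CY)=16, d(CY,FO)=63/4, d(CY,W)=30, d(CY,X)=33/2, d(CY,Z)=25/2
iteration 3: select FO,W (d=35/2, Q=-557/4); attach at lengths (233/32, 327/32); label the merged cluster FOW
  updated: d(A,FOW)=69/4, d(CY,FOW)=113/8, d(FOW,X)=73/4, d(FOW,Z)=5/2
iteration 4: select FOW,Z (d=5/2, Q=-613/8); attach at lengths (221/48, -101/48); label the merged cluster FOWZ
  updated: d(A,FOWZ)=103/8, d(CY,FOWZ)=193/16, d(FOWZ,X)=87/8
iteration 5: select A,CY (d=16, Q=-967/16); attach at lengths (565/64, 459/64); label the merged cluster ACY
  updated: d(ACY,FOWZ)=143/32, d(ACY,X)=39/4
iteration 6: select ACY,FOWZ (d=143/32, Q=-803/32); attach at lengths (107/64, 179/64); label the merged cluster ACFOWYZ
  updated: d(ACFOWYZ,X)=517/64
iteration 7: select ACFOWYZ,X (d=517/64); attach at lengths (517/128, 517/128); label the merged cluster ACFOWXYZ
final tree: (((A:565/64,(C:109/20,Y:171/20):459/64):107/64,(((F:-3/4,O:11/4):233/32,W:327/32):221/48,Z:-101/48):179/64):517/128,X:517/128)
total length: 4131/64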